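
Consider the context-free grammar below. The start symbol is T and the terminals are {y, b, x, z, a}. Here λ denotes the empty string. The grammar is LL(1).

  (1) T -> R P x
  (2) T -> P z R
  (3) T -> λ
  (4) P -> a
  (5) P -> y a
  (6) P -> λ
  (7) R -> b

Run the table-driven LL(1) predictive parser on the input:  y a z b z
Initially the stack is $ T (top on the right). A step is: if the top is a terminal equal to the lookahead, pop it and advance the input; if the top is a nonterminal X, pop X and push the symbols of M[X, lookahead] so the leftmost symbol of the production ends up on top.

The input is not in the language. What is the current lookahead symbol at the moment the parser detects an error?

     Stack      Input        Action
  1  $ T        y a z b z $  expand T -> P z R
  2  $ R z P    y a z b z $  expand P -> y a
  3  $ R z a y  y a z b z $  match y
  4  $ R z a    a z b z $    match a
  5  $ R z      z b z $      match z
  6  $ R        b z $        expand R -> b
  7  $ b        b z $        match b
  8  $          z $          error: stack empty but input remains

z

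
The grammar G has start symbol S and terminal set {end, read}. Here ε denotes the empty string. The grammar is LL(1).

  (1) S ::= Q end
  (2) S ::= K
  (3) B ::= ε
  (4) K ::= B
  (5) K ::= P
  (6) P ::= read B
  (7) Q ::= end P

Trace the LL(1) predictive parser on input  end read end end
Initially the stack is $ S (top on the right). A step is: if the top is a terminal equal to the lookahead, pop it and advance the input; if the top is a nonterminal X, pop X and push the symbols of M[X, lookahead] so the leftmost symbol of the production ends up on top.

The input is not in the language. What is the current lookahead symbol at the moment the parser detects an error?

end

     Stack         Input               Action
  1  $ S           end read end end $  expand S ::= Q end
  2  $ end Q       end read end end $  expand Q ::= end P
  3  $ end P end   end read end end $  match end
  4  $ end P       read end end $      expand P ::= read B
  5  $ end B read  read end end $      match read
  6  $ end B       end end $           expand B ::= ε
  7  $ end         end end $           match end
  8  $             end $               error: stack empty but input remains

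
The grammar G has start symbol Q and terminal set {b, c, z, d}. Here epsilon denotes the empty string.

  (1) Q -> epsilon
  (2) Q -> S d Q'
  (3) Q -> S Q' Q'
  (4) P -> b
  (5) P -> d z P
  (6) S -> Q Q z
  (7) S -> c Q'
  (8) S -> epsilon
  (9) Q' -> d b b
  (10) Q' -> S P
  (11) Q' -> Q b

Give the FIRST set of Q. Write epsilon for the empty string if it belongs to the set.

{epsilon, b, c, d, z}

FIRST(P) = {b, d}
FIRST(Q) = {epsilon, b, c, d, z}  (via S d Q', S Q' Q')
FIRST(S) = {epsilon, b, c, d, z}  (via Q Q z)
FIRST(Q') = {b, c, d, z}  (via S P, Q b)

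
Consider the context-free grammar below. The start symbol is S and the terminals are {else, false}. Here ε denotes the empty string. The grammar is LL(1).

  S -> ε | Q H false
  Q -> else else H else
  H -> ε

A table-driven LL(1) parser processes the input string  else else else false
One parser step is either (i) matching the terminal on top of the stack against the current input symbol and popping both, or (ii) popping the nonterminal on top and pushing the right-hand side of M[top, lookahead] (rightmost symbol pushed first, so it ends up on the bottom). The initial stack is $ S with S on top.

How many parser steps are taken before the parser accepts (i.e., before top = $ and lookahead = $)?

8

     Stack                       Input                   Action
  1  $ S                         else else else false $  expand S -> Q H false
  2  $ false H Q                 else else else false $  expand Q -> else else H else
  3  $ false H else H else else  else else else false $  match else
  4  $ false H else H else       else else false $       match else
  5  $ false H else H            else false $            expand H -> ε
  6  $ false H else              else false $            match else
  7  $ false H                   false $                 expand H -> ε
  8  $ false                     false $                 match false
Accept reached after 8 steps.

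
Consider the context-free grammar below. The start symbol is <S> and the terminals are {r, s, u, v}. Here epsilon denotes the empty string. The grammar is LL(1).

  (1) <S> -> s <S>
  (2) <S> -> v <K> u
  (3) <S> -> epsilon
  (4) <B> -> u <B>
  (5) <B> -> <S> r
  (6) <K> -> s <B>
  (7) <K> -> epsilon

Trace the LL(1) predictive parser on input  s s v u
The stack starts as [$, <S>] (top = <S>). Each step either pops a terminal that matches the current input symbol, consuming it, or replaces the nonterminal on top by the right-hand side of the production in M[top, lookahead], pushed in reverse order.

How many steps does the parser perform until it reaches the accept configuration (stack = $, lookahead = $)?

     Stack      Input      Action
  1  $ <S>      s s v u $  expand <S> -> s <S>
  2  $ <S> s    s s v u $  match s
  3  $ <S>      s v u $    expand <S> -> s <S>
  4  $ <S> s    s v u $    match s
  5  $ <S>      v u $      expand <S> -> v <K> u
  6  $ u <K> v  v u $      match v
  7  $ u <K>    u $        expand <K> -> epsilon
  8  $ u        u $        match u
Accept reached after 8 steps.

8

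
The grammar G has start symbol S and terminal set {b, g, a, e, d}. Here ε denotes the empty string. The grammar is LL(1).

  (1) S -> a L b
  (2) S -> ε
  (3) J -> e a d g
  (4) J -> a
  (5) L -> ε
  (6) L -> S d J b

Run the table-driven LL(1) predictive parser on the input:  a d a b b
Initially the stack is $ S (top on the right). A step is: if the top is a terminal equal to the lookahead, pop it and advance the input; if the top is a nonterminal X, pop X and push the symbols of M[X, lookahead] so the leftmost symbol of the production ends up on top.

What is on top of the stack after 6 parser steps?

     Stack        Input        Action
  1  $ S          a d a b b $  expand S -> a L b
  2  $ b L a      a d a b b $  match a
  3  $ b L        d a b b $    expand L -> S d J b
  4  $ b b J d S  d a b b $    expand S -> ε
  5  $ b b J d    d a b b $    match d
  6  $ b b J      a b b $      expand J -> a
Stack after step 6: $ b b a (top = a).

a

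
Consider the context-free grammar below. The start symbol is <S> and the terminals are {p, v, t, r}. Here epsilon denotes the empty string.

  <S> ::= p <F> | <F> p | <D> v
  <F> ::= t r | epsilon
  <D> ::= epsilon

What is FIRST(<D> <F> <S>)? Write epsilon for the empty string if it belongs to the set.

FIRST(<F>) = {epsilon, t}
FIRST(<D>) = {epsilon}
FIRST(<S>) = {p, t, v}  (via <F> p, <D> v)
FIRST(<D> <F> <S>): take FIRST of each symbol in turn, carrying on past any symbol whose FIRST contains epsilon; result {p, t, v}.

{p, t, v}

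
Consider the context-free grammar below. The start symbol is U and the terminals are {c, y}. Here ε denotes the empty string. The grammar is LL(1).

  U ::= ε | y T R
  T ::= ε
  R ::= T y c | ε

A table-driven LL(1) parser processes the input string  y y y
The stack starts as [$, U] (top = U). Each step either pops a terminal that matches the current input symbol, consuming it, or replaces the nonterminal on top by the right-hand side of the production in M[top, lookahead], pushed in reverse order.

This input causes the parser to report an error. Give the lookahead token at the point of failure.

step 1: stack=$ U  input=y y y $  — expand U ::= y T R
step 2: stack=$ R T y  input=y y y $  — match y
step 3: stack=$ R T  input=y y $  — expand T ::= ε
step 4: stack=$ R  input=y y $  — expand R ::= T y c
step 5: stack=$ c y T  input=y y $  — expand T ::= ε
step 6: stack=$ c y  input=y y $  — match y
step 7: stack=$ c  input=y $  — error: top is terminal c but lookahead is y

y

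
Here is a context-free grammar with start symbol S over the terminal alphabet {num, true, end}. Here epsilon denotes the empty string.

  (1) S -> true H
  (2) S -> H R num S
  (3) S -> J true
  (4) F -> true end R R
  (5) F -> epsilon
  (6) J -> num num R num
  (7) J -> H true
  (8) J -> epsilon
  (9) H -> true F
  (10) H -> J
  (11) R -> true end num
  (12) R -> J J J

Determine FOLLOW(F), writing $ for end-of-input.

{$, num, true}

FIRST(F): from F->true end R R we get {true}; from F->epsilon we get {epsilon}. So FIRST(F) = {epsilon, true}.
FIRST(S): from S->true H we get {true}; from S->H R num S we get {num, true}; from S->J true we get {num, true}. So FIRST(S) = {num, true}.
FIRST(J): from J->num num R num we get {num}; from J->H true we get {num, true}; from J->epsilon we get {epsilon}. So FIRST(J) = {epsilon, num, true}.
FIRST(H): from H->true F we get {true}; from H->J we get {epsilon, num, true}. So FIRST(H) = {epsilon, num, true}.
FIRST(R): from R->true end num we get {true}; from R->J J J we get {epsilon, num, true}. So FIRST(R) = {epsilon, num, true}.
FOLLOW(S) includes $ since S is the start symbol.
FOLLOW(S): in S->H R num S, the suffix after S is empty (adds nothing new). Thus FOLLOW(S) = {$}.
FOLLOW(H): in S->true H, the suffix after H is empty, so FOLLOW(H) ⊇ FOLLOW(S) = {$}; in S->H R num S, H is followed by R num S with FIRST {num, true}; in J->H true, H is followed by true with FIRST {true}. Thus FOLLOW(H) = {$, num, true}.
FOLLOW(F): in H->true F, the suffix after F is empty, so FOLLOW(F) ⊇ FOLLOW(H) = {$, num, true}. Thus FOLLOW(F) = {$, num, true}.
FOLLOW(R): in S->H R num S, R is followed by num S with FIRST {num}; in F->true end R R (occurrence 1), R is followed by R with FIRST {epsilon, num, true}; in F->true end R R (occurrence 1), the suffix after R is nullable, so FOLLOW(R) ⊇ FOLLOW(F) = {$, num, true}; in F->true end R R (occurrence 2), the suffix after R is empty, so FOLLOW(R) ⊇ FOLLOW(F) = {$, num, true}; in J->num num R num, R is followed by num with FIRST {num}. Thus FOLLOW(R) = {$, num, true}.
FOLLOW(J): in S->J true, J is followed by true with FIRST {true}; in H->J, the suffix after J is empty, so FOLLOW(J) ⊇ FOLLOW(H) = {$, num, true}; in R->J J J (occurrence 1), J is followed by J J with FIRST {epsilon, num, true}; in R->J J J (occurrence 1), the suffix after J is nullable, so FOLLOW(J) ⊇ FOLLOW(R) = {$, num, true}; in R->J J J (occurrence 2), J is followed by J with FIRST {epsilon, num, true}; in R->J J J (occurrence 2), the suffix after J is nullable, so FOLLOW(J) ⊇ FOLLOW(R) = {$, num, true}; in R->J J J (occurrence 3), the suffix after J is empty, so FOLLOW(J) ⊇ FOLLOW(R) = {$, num, true}. Thus FOLLOW(J) = {$, num, true}.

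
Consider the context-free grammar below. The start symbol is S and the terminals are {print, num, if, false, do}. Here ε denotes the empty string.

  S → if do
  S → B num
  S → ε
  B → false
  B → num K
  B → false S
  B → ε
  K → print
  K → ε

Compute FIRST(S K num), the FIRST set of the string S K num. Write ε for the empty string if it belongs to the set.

{false, if, num, print}

FIRST(B) = {ε, false, num}
FIRST(K) = {ε, print}
FIRST(S) = {ε, false, if, num}  (via B num)
FIRST(S K num): take FIRST of each symbol in turn, carrying on past any symbol whose FIRST contains ε; result {false, if, num, print}.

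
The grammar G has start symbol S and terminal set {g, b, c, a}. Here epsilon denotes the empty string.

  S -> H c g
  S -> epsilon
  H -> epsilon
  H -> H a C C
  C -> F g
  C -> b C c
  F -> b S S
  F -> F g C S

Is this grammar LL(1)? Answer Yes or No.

No

FIRST(S) = {epsilon, a, c}
FIRST(H) = {epsilon, a}
FIRST(C) = {b}
FIRST(F) = {b}
FOLLOW(S) = {$, a, c, g}
FOLLOW(H) = {a, c}
FOLLOW(C) = {a, b, c, g}
FOLLOW(F) = {g}
Cell M[C, b] receives both C -> F g and C -> b C c — the grammar is not LL(1).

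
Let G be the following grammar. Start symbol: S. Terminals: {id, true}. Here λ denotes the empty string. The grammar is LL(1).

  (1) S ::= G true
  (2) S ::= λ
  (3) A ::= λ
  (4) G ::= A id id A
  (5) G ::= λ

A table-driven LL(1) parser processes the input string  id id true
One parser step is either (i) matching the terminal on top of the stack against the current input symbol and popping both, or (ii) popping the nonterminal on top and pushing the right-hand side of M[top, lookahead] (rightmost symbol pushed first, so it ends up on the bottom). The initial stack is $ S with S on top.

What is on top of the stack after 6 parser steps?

true

     Stack             Input         Action
  1  $ S               id id true $  expand S ::= G true
  2  $ true G          id id true $  expand G ::= A id id A
  3  $ true A id id A  id id true $  expand A ::= λ
  4  $ true A id id    id id true $  match id
  5  $ true A id       id true $     match id
  6  $ true A          true $        expand A ::= λ
Stack after step 6: $ true (top = true).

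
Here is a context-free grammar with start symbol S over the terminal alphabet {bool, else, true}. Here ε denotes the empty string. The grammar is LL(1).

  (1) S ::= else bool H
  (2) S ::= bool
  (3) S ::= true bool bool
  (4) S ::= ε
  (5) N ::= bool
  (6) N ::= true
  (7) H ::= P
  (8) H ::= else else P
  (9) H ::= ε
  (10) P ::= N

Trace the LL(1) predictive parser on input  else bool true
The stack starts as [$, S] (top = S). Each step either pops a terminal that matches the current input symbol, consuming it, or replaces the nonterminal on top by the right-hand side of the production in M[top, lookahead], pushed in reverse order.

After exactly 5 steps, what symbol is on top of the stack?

N

     Stack          Input             Action
  1  $ S            else bool true $  expand S ::= else bool H
  2  $ H bool else  else bool true $  match else
  3  $ H bool       bool true $       match bool
  4  $ H            true $            expand H ::= P
  5  $ P            true $            expand P ::= N
Stack after step 5: $ N (top = N).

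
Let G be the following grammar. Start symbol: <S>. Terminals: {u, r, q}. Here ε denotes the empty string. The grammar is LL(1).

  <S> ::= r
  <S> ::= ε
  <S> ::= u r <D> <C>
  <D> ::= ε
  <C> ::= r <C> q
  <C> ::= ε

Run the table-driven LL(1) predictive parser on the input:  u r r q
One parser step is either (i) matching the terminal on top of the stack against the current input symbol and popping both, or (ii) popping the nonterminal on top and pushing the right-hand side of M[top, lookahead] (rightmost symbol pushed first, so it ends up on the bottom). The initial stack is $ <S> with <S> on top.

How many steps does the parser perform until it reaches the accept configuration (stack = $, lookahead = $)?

step 1: stack=$ <S>  input=u r r q $  — expand <S> ::= u r <D> <C>
step 2: stack=$ <C> <D> r u  input=u r r q $  — match u
step 3: stack=$ <C> <D> r  input=r r q $  — match r
step 4: stack=$ <C> <D>  input=r q $  — expand <D> ::= ε
step 5: stack=$ <C>  input=r q $  — expand <C> ::= r <C> q
step 6: stack=$ q <C> r  input=r q $  — match r
step 7: stack=$ q <C>  input=q $  — expand <C> ::= ε
step 8: stack=$ q  input=q $  — match q
Accept reached after 8 steps.

8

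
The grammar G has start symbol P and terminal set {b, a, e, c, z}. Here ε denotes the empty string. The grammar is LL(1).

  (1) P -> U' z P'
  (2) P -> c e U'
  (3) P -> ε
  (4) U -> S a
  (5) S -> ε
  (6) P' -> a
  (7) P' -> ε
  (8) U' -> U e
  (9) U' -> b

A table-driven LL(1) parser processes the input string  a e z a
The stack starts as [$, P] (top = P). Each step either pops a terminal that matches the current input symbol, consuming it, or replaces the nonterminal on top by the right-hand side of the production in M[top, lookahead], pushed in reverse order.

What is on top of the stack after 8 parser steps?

a

step 1: stack=$ P  input=a e z a $  — expand P -> U' z P'
step 2: stack=$ P' z U'  input=a e z a $  — expand U' -> U e
step 3: stack=$ P' z e U  input=a e z a $  — expand U -> S a
step 4: stack=$ P' z e a S  input=a e z a $  — expand S -> ε
step 5: stack=$ P' z e a  input=a e z a $  — match a
step 6: stack=$ P' z e  input=e z a $  — match e
step 7: stack=$ P' z  input=z a $  — match z
step 8: stack=$ P'  input=a $  — expand P' -> a
Stack after step 8: $ a (top = a).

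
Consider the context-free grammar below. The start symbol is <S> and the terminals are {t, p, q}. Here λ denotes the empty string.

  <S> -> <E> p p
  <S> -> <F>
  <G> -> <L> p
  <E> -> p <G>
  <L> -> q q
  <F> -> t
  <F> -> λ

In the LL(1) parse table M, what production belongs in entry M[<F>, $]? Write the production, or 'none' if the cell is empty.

<F> -> λ

FIRST(<E>) = {p}
FIRST(<L>) = {q}
FIRST(<F>) = {λ, t}
FIRST(<S>) = {λ, p, t}  (via <E> p p, <F>)
FIRST(<G>) = {q}  (via <L> p)
FOLLOW(<S>) includes $ since <S> is the start symbol.
FOLLOW(<S>): <S> appears on no right-hand side. Thus FOLLOW(<S>) = {$}.
FOLLOW(<F>): in <S>-><F>, the suffix after <F> is empty, so FOLLOW(<F>) ⊇ FOLLOW(<S>) = {$}. Thus FOLLOW(<F>) = {$}.
For <F> -> t: FIRST(t) = {t}, so it goes in M[<F>, t] for t ∈ {t}.
For <F> -> λ: FIRST(λ) = {λ}, so it goes in M[<F>, t] for t ∈ {}; since λ ∈ FIRST, also for every t ∈ FOLLOW(<F>) = {$}.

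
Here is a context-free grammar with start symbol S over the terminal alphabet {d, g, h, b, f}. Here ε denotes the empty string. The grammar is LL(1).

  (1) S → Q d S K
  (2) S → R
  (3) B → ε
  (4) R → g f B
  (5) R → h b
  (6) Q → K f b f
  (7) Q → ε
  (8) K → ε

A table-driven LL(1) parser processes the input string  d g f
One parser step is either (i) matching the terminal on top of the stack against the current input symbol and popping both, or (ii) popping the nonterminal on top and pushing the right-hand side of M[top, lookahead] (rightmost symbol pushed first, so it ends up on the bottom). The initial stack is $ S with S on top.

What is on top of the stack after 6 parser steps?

step 1: stack=$ S  input=d g f $  — expand S → Q d S K
step 2: stack=$ K S d Q  input=d g f $  — expand Q → ε
step 3: stack=$ K S d  input=d g f $  — match d
step 4: stack=$ K S  input=g f $  — expand S → R
step 5: stack=$ K R  input=g f $  — expand R → g f B
step 6: stack=$ K B f g  input=g f $  — match g
Stack after step 6: $ K B f (top = f).

f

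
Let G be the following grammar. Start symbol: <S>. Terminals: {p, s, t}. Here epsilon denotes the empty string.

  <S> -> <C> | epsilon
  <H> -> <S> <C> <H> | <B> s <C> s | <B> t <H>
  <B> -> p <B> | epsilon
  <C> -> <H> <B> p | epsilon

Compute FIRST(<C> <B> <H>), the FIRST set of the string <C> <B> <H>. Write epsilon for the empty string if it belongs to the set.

{p, s, t}

FIRST(<B>): from <B>->p <B> we get {p}; from <B>->epsilon we get {epsilon}. So FIRST(<B>) = {epsilon, p}.
FIRST(<S>): from <S>-><C> we get {epsilon, p, s, t}; from <S>->epsilon we get {epsilon}. So FIRST(<S>) = {epsilon, p, s, t}.
FIRST(<H>): from <H>-><S> <C> <H> we get {p, s, t}; from <H>-><B> s <C> s we get {p, s}; from <H>-><B> t <H> we get {p, t}. So FIRST(<H>) = {p, s, t}.
FIRST(<C>): from <C>-><H> <B> p we get {p, s, t}; from <C>->epsilon we get {epsilon}. So FIRST(<C>) = {epsilon, p, s, t}.
FIRST(<C> <B> <H>): take FIRST of each symbol in turn, carrying on past any symbol whose FIRST contains epsilon; result {p, s, t}.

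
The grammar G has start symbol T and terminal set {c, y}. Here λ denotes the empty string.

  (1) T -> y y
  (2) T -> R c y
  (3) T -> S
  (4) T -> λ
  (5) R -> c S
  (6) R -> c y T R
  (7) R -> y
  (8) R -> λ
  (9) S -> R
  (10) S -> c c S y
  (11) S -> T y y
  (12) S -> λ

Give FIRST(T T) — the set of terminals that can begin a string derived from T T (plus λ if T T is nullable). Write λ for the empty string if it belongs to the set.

{λ, c, y}

FIRST(R): from R->c S we get {c}; from R->c y T R we get {c}; from R->y we get {y}; from R->λ we get {λ}. So FIRST(R) = {λ, c, y}.
FIRST(T): from T->y y we get {y}; from T->R c y we get {c, y}; from T->S we get {λ, c, y}; from T->λ we get {λ}. So FIRST(T) = {λ, c, y}.
FIRST(S): from S->R we get {λ, c, y}; from S->c c S y we get {c}; from S->T y y we get {c, y}; from S->λ we get {λ}. So FIRST(S) = {λ, c, y}.
FIRST(T T): take FIRST of each symbol in turn, carrying on past any symbol whose FIRST contains λ; result {λ, c, y}.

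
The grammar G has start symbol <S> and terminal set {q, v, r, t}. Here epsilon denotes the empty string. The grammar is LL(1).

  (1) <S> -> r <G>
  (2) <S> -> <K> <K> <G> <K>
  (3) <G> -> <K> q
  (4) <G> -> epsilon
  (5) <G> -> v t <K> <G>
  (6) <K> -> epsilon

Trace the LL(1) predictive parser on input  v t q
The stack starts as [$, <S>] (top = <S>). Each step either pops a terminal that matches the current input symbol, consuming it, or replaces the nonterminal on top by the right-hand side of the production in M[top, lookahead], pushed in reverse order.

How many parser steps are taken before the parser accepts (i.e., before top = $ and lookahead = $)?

      Stack              Input    Action
   1  $ <S>              v t q $  expand <S> -> <K> <K> <G> <K>
   2  $ <K> <G> <K> <K>  v t q $  expand <K> -> epsilon
   3  $ <K> <G> <K>      v t q $  expand <K> -> epsilon
   4  $ <K> <G>          v t q $  expand <G> -> v t <K> <G>
   5  $ <K> <G> <K> t v  v t q $  match v
   6  $ <K> <G> <K> t    t q $    match t
   7  $ <K> <G> <K>      q $      expand <K> -> epsilon
   8  $ <K> <G>          q $      expand <G> -> <K> q
   9  $ <K> q <K>        q $      expand <K> -> epsilon
  10  $ <K> q            q $      match q
  11  $ <K>              $        expand <K> -> epsilon
Accept reached after 11 steps.

11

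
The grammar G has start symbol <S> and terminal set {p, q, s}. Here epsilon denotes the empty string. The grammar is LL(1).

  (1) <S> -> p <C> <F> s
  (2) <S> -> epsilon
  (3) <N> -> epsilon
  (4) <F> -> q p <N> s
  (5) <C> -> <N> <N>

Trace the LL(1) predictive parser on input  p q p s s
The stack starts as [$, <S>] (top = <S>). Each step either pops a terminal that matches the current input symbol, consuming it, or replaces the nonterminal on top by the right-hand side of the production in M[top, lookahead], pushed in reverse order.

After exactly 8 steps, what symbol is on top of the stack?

     Stack            Input        Action
  1  $ <S>            p q p s s $  expand <S> -> p <C> <F> s
  2  $ s <F> <C> p    p q p s s $  match p
  3  $ s <F> <C>      q p s s $    expand <C> -> <N> <N>
  4  $ s <F> <N> <N>  q p s s $    expand <N> -> epsilon
  5  $ s <F> <N>      q p s s $    expand <N> -> epsilon
  6  $ s <F>          q p s s $    expand <F> -> q p <N> s
  7  $ s s <N> p q    q p s s $    match q
  8  $ s s <N> p      p s s $      match p
Stack after step 8: $ s s <N> (top = <N>).

<N>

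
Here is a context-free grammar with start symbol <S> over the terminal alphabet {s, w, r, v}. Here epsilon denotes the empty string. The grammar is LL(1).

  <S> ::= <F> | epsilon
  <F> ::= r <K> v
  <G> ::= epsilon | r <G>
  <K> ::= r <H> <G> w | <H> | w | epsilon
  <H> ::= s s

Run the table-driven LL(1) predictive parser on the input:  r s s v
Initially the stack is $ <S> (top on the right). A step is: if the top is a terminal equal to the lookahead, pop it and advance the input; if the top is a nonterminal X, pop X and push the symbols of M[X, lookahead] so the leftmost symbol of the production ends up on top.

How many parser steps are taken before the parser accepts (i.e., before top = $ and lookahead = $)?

     Stack      Input      Action
  1  $ <S>      r s s v $  expand <S> ::= <F>
  2  $ <F>      r s s v $  expand <F> ::= r <K> v
  3  $ v <K> r  r s s v $  match r
  4  $ v <K>    s s v $    expand <K> ::= <H>
  5  $ v <H>    s s v $    expand <H> ::= s s
  6  $ v s s    s s v $    match s
  7  $ v s      s v $      match s
  8  $ v        v $        match v
Accept reached after 8 steps.

8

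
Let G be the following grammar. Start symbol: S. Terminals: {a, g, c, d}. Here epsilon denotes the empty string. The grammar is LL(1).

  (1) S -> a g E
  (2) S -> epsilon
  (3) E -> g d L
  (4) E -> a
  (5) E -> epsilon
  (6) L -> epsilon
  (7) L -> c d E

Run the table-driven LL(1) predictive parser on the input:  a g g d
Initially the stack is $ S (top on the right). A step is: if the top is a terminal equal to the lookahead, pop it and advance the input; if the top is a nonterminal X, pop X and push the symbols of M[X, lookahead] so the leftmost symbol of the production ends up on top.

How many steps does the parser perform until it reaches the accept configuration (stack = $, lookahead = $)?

7

     Stack    Input      Action
  1  $ S      a g g d $  expand S -> a g E
  2  $ E g a  a g g d $  match a
  3  $ E g    g g d $    match g
  4  $ E      g d $      expand E -> g d L
  5  $ L d g  g d $      match g
  6  $ L d    d $        match d
  7  $ L      $          expand L -> epsilon
Accept reached after 7 steps.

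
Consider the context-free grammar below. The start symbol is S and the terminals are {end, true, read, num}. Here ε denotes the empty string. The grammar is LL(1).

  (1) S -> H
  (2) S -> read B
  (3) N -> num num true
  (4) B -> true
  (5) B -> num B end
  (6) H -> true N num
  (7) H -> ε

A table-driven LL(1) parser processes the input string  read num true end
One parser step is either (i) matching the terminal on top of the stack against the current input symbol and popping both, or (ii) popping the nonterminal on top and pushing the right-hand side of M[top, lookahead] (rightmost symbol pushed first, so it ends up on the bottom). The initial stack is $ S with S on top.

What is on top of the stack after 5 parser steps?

true

     Stack        Input                Action
  1  $ S          read num true end $  expand S -> read B
  2  $ B read     read num true end $  match read
  3  $ B          num true end $       expand B -> num B end
  4  $ end B num  num true end $       match num
  5  $ end B      true end $           expand B -> true
Stack after step 5: $ end true (top = true).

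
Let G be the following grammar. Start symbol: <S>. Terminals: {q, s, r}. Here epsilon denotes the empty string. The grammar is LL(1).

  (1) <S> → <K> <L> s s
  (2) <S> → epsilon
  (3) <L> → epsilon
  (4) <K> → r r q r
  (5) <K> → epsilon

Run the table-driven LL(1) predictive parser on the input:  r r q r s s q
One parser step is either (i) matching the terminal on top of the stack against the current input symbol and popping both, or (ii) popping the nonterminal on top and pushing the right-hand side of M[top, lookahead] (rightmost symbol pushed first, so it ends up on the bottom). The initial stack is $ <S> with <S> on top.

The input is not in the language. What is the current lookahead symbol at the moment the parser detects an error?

      Stack              Input            Action
   1  $ <S>              r r q r s s q $  expand <S> → <K> <L> s s
   2  $ s s <L> <K>      r r q r s s q $  expand <K> → r r q r
   3  $ s s <L> r q r r  r r q r s s q $  match r
   4  $ s s <L> r q r    r q r s s q $    match r
   5  $ s s <L> r q      q r s s q $      match q
   6  $ s s <L> r        r s s q $        match r
   7  $ s s <L>          s s q $          expand <L> → epsilon
   8  $ s s              s s q $          match s
   9  $ s                s q $            match s
  10  $                  q $              error: stack empty but input remains

q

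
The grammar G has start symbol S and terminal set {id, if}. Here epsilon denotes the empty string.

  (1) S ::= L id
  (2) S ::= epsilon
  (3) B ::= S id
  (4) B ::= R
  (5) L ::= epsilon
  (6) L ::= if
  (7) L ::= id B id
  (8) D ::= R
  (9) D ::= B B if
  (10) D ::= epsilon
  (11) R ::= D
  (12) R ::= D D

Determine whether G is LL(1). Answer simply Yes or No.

No

FIRST(S) = {epsilon, id, if}
FIRST(B) = {epsilon, id, if}
FIRST(L) = {epsilon, id, if}
FIRST(D) = {epsilon, id, if}
FIRST(R) = {epsilon, id, if}
FOLLOW(S) = {$, id}
FOLLOW(B) = {id, if}
FOLLOW(L) = {id}
FOLLOW(D) = {id, if}
FOLLOW(R) = {id, if}
Cell M[B, id] receives both B ::= S id and B ::= R — the grammar is not LL(1).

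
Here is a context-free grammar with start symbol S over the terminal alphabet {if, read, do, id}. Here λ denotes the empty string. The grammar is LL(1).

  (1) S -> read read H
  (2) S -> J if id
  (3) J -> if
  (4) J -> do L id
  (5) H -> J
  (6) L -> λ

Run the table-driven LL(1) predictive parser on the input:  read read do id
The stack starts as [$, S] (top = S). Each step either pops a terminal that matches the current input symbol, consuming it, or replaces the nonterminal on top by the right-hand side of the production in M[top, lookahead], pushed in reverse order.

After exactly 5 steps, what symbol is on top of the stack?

do

     Stack          Input              Action
  1  $ S            read read do id $  expand S -> read read H
  2  $ H read read  read read do id $  match read
  3  $ H read       read do id $       match read
  4  $ H            do id $            expand H -> J
  5  $ J            do id $            expand J -> do L id
Stack after step 5: $ id L do (top = do).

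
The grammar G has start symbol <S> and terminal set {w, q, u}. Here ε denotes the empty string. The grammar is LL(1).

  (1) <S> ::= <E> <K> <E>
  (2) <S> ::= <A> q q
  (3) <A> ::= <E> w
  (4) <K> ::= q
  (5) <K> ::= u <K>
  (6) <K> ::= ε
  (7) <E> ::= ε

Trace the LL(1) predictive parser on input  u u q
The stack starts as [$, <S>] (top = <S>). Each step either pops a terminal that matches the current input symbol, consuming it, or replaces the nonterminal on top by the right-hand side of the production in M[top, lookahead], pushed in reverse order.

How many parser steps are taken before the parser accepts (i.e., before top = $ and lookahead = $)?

     Stack          Input    Action
  1  $ <S>          u u q $  expand <S> ::= <E> <K> <E>
  2  $ <E> <K> <E>  u u q $  expand <E> ::= ε
  3  $ <E> <K>      u u q $  expand <K> ::= u <K>
  4  $ <E> <K> u    u u q $  match u
  5  $ <E> <K>      u q $    expand <K> ::= u <K>
  6  $ <E> <K> u    u q $    match u
  7  $ <E> <K>      q $      expand <K> ::= q
  8  $ <E> q        q $      match q
  9  $ <E>          $        expand <E> ::= ε
Accept reached after 9 steps.

9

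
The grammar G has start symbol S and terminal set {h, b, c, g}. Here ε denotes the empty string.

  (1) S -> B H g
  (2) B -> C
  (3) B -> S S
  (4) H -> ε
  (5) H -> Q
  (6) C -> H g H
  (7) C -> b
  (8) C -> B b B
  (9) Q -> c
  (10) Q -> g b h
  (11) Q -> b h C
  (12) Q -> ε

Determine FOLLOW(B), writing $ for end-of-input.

FIRST(Q) = {ε, b, c, g}
FIRST(H) = {ε, b, c, g}  (via Q)
FIRST(S) = {b, c, g}  (via B H g)
FIRST(B) = {b, c, g}  (via C, S S)
FIRST(C) = {b, c, g}  (via H g H, B b B)
FOLLOW(S) includes $ since S is the start symbol.
FOLLOW(S): in B->S S (occurrence 1), S is followed by S with FIRST {b, c, g}; in B->S S (occurrence 2), the suffix after S is empty, so FOLLOW(S) ⊇ FOLLOW(B) = {b, c, g}. Thus FOLLOW(S) = {$, b, c, g}.
FOLLOW(B): in S->B H g, B is followed by H g with FIRST {b, c, g}; in C->B b B (occurrence 1), B is followed by b B with FIRST {b}; in C->B b B (occurrence 2), the suffix after B is empty, so FOLLOW(B) ⊇ FOLLOW(C) = {b, c, g}. Thus FOLLOW(B) = {b, c, g}.
FOLLOW(H): in S->B H g, H is followed by g with FIRST {g}; in C->H g H (occurrence 1), H is followed by g H with FIRST {g}; in C->H g H (occurrence 2), the suffix after H is empty, so FOLLOW(H) ⊇ FOLLOW(C) = {b, c, g}. Thus FOLLOW(H) = {b, c, g}.
FOLLOW(Q): in H->Q, the suffix after Q is empty, so FOLLOW(Q) ⊇ FOLLOW(H) = {b, c, g}. Thus FOLLOW(Q) = {b, c, g}.
FOLLOW(C): in B->C, the suffix after C is empty, so FOLLOW(C) ⊇ FOLLOW(B) = {b, c, g}; in Q->b h C, the suffix after C is empty, so FOLLOW(C) ⊇ FOLLOW(Q) = {b, c, g}. Thus FOLLOW(C) = {b, c, g}.

{b, c, g}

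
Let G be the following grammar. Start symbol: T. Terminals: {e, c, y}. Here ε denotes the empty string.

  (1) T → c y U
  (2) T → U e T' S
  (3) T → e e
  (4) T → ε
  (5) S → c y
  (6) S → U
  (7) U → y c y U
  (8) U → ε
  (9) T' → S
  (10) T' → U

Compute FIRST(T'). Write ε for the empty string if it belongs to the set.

FIRST(U): from U→y c y U we get {y}; from U→ε we get {ε}. So FIRST(U) = {ε, y}.
FIRST(T): from T→c y U we get {c}; from T→U e T' S we get {e, y}; from T→e e we get {e}; from T→ε we get {ε}. So FIRST(T) = {ε, c, e, y}.
FIRST(S): from S→c y we get {c}; from S→U we get {ε, y}. So FIRST(S) = {ε, c, y}.
FIRST(T'): from T'→S we get {ε, c, y}; from T'→U we get {ε, y}. So FIRST(T') = {ε, c, y}.

{ε, c, y}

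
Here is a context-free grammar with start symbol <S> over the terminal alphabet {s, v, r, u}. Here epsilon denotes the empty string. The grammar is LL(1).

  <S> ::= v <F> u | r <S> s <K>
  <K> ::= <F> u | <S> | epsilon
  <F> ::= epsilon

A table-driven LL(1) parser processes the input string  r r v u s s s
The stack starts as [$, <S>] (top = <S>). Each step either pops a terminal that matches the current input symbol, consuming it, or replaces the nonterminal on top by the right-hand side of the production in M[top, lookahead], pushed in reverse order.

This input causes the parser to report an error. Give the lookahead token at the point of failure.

step 1: stack=$ <S>  input=r r v u s s s $  — expand <S> ::= r <S> s <K>
step 2: stack=$ <K> s <S> r  input=r r v u s s s $  — match r
step 3: stack=$ <K> s <S>  input=r v u s s s $  — expand <S> ::= r <S> s <K>
step 4: stack=$ <K> s <K> s <S> r  input=r v u s s s $  — match r
step 5: stack=$ <K> s <K> s <S>  input=v u s s s $  — expand <S> ::= v <F> u
step 6: stack=$ <K> s <K> s u <F> v  input=v u s s s $  — match v
step 7: stack=$ <K> s <K> s u <F>  input=u s s s $  — expand <F> ::= epsilon
step 8: stack=$ <K> s <K> s u  input=u s s s $  — match u
step 9: stack=$ <K> s <K> s  input=s s s $  — match s
step 10: stack=$ <K> s <K>  input=s s $  — expand <K> ::= epsilon
step 11: stack=$ <K> s  input=s s $  — match s
step 12: stack=$ <K>  input=s $  — expand <K> ::= epsilon
step 13: stack=$  input=s $  — error: stack empty but input remains

s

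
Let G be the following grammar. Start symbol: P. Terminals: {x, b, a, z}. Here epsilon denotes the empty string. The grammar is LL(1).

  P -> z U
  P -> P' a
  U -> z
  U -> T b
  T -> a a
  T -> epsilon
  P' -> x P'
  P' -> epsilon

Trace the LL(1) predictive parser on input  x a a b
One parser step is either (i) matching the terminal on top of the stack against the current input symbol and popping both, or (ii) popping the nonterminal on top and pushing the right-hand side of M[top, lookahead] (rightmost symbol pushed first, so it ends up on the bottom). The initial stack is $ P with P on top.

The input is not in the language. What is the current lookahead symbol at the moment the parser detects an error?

     Stack     Input      Action
  1  $ P       x a a b $  expand P -> P' a
  2  $ a P'    x a a b $  expand P' -> x P'
  3  $ a P' x  x a a b $  match x
  4  $ a P'    a a b $    expand P' -> epsilon
  5  $ a       a a b $    match a
  6  $         a b $      error: stack empty but input remains

a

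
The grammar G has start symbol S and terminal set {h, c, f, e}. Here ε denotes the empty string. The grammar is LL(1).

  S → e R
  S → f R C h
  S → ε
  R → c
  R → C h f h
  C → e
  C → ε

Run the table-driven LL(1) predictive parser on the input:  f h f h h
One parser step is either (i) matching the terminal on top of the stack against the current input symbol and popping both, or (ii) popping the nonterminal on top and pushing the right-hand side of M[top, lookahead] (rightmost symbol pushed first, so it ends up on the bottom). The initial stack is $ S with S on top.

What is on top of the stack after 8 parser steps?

h

step 1: stack=$ S  input=f h f h h $  — expand S → f R C h
step 2: stack=$ h C R f  input=f h f h h $  — match f
step 3: stack=$ h C R  input=h f h h $  — expand R → C h f h
step 4: stack=$ h C h f h C  input=h f h h $  — expand C → ε
step 5: stack=$ h C h f h  input=h f h h $  — match h
step 6: stack=$ h C h f  input=f h h $  — match f
step 7: stack=$ h C h  input=h h $  — match h
step 8: stack=$ h C  input=h $  — expand C → ε
Stack after step 8: $ h (top = h).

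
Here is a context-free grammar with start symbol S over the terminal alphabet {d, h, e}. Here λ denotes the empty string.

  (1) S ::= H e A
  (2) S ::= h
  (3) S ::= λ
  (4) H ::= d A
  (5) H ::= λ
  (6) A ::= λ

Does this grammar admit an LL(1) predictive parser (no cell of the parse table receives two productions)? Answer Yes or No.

Yes

FIRST(S) = {λ, d, e, h}
FIRST(H) = {λ, d}
FIRST(A) = {λ}
FOLLOW(S) = {$}
FOLLOW(H) = {e}
FOLLOW(A) = {$, e}
Each cell of M receives at most one production.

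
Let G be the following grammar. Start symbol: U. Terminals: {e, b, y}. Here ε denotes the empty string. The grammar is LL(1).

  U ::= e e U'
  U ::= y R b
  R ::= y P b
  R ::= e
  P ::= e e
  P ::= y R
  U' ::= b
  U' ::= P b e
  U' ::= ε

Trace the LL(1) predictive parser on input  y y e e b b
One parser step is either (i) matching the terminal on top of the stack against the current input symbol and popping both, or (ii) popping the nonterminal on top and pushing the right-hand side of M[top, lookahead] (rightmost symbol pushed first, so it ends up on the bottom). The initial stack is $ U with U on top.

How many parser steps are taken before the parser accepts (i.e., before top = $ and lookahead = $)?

9

step 1: stack=$ U  input=y y e e b b $  — expand U ::= y R b
step 2: stack=$ b R y  input=y y e e b b $  — match y
step 3: stack=$ b R  input=y e e b b $  — expand R ::= y P b
step 4: stack=$ b b P y  input=y e e b b $  — match y
step 5: stack=$ b b P  input=e e b b $  — expand P ::= e e
step 6: stack=$ b b e e  input=e e b b $  — match e
step 7: stack=$ b b e  input=e b b $  — match e
step 8: stack=$ b b  input=b b $  — match b
step 9: stack=$ b  input=b $  — match b
Accept reached after 9 steps.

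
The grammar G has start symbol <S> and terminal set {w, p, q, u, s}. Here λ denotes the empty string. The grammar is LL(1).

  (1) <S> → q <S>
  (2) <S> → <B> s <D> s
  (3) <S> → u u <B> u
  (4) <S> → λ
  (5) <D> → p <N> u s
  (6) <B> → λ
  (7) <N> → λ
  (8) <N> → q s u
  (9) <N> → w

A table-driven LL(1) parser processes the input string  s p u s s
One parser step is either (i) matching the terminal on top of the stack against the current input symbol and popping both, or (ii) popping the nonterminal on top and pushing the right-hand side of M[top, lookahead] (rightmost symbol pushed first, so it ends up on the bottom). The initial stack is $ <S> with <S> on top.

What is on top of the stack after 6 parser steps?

u

step 1: stack=$ <S>  input=s p u s s $  — expand <S> → <B> s <D> s
step 2: stack=$ s <D> s <B>  input=s p u s s $  — expand <B> → λ
step 3: stack=$ s <D> s  input=s p u s s $  — match s
step 4: stack=$ s <D>  input=p u s s $  — expand <D> → p <N> u s
step 5: stack=$ s s u <N> p  input=p u s s $  — match p
step 6: stack=$ s s u <N>  input=u s s $  — expand <N> → λ
Stack after step 6: $ s s u (top = u).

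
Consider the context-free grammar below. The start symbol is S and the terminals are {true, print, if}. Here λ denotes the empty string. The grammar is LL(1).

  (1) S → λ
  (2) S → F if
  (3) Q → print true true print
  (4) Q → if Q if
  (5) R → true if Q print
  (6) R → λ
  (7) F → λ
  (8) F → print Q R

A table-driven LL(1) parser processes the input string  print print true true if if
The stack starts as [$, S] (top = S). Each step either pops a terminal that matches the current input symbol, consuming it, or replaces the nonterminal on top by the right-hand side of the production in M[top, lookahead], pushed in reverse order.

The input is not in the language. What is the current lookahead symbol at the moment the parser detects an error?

step 1: stack=$ S  input=print print true true if if $  — expand S → F if
step 2: stack=$ if F  input=print print true true if if $  — expand F → print Q R
step 3: stack=$ if R Q print  input=print print true true if if $  — match print
step 4: stack=$ if R Q  input=print true true if if $  — expand Q → print true true print
step 5: stack=$ if R print true true print  input=print true true if if $  — match print
step 6: stack=$ if R print true true  input=true true if if $  — match true
step 7: stack=$ if R print true  input=true if if $  — match true
step 8: stack=$ if R print  input=if if $  — error: top is terminal print but lookahead is if

if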